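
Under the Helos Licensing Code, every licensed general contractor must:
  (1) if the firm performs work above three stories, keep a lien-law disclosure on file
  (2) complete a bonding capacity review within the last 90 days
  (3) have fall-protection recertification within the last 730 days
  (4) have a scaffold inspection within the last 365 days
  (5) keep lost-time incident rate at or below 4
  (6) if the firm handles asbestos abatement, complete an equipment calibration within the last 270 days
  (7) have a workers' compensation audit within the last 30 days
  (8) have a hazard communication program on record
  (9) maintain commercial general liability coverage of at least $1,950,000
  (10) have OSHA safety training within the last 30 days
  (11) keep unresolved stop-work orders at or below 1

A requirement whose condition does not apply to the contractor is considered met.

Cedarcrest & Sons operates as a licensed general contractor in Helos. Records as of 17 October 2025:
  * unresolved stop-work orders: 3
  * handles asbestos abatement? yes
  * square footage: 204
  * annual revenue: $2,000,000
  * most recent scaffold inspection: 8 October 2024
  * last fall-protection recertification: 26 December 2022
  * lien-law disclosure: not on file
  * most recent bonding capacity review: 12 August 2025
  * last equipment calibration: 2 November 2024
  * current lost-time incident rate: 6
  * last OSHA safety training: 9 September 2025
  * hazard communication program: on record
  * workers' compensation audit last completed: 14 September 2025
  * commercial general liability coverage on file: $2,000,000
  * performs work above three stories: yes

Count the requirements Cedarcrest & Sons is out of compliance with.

8

1. condition 'performs work above three stories' holds; lien-law disclosure absent → not met
2. bonding capacity review 66 days ago vs limit 90 → met
3. fall-protection recertification 1026 days ago vs limit 730 → not met
4. scaffold inspection 374 days ago vs limit 365 → not met
5. lost-time incident rate 6 > 4 → not met
6. condition 'handles asbestos abatement' holds; equipment calibration 349 days ago vs limit 270 → not met
7. workers' compensation audit 33 days ago vs limit 30 → not met
8. hazard communication program present → met
9. commercial general liability coverage $2,000,000 ≥ $1,950,000 → met
10. OSHA safety training 38 days ago vs limit 30 → not met
11. unresolved stop-work orders 3 > 1 → not met
Not met: 8 of 11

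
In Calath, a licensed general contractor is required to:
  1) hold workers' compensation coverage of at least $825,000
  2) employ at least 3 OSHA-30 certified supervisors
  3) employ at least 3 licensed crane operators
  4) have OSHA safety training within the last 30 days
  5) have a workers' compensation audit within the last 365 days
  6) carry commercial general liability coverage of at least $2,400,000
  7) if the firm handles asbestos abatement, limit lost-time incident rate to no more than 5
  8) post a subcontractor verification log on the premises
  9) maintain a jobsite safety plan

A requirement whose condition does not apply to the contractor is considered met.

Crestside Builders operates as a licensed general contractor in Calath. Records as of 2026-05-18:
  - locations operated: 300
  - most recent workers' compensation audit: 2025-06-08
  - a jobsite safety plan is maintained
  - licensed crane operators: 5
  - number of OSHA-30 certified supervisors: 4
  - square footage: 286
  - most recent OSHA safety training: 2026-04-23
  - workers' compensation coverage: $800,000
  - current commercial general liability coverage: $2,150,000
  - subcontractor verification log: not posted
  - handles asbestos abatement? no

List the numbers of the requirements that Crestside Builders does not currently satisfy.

1, 6, 8

1. workers' compensation coverage $800,000 < $825,000 → not met
2. OSHA-30 certified supervisors 4 ≥ 3 → met
3. licensed crane operators 5 ≥ 3 → met
4. OSHA safety training 25 days ago vs limit 30 → met
5. workers' compensation audit 344 days ago vs limit 365 → met
6. commercial general liability coverage $2,150,000 < $2,400,000 → not met
7. condition 'handles asbestos abatement' does not hold → requirement n/a → met
8. subcontractor verification log absent → not met
9. jobsite safety plan present → met
Not met: 1, 6, 8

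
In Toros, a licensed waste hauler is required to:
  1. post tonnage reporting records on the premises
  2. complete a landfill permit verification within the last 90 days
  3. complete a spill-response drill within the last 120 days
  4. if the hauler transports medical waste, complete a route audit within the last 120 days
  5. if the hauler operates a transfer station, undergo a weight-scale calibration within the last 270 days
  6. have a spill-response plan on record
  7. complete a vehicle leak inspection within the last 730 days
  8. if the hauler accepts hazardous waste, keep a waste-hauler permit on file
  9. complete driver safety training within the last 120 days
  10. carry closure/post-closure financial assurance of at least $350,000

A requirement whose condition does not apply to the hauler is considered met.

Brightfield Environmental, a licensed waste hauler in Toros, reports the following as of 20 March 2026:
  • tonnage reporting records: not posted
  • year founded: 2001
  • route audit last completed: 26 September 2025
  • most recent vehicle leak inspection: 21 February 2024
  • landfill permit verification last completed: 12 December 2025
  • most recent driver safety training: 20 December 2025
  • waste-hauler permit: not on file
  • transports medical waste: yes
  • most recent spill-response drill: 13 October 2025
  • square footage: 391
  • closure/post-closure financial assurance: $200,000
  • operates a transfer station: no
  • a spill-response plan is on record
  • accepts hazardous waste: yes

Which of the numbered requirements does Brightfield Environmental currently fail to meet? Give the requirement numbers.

1, 2, 3, 4, 7, 8, 10

1. tonnage reporting records absent → not met
2. landfill permit verification 98 days ago vs limit 90 → not met
3. spill-response drill 158 days ago vs limit 120 → not met
4. condition 'transports medical waste' holds; route audit 175 days ago vs limit 120 → not met
5. condition 'operates a transfer station' does not hold → requirement n/a → met
6. spill-response plan present → met
7. vehicle leak inspection 758 days ago vs limit 730 → not met
8. condition 'accepts hazardous waste' holds; waste-hauler permit absent → not met
9. driver safety training 90 days ago vs limit 120 → met
10. closure/post-closure financial assurance $200,000 < $350,000 → not met
Not met: 1, 2, 3, 4, 7, 8, 10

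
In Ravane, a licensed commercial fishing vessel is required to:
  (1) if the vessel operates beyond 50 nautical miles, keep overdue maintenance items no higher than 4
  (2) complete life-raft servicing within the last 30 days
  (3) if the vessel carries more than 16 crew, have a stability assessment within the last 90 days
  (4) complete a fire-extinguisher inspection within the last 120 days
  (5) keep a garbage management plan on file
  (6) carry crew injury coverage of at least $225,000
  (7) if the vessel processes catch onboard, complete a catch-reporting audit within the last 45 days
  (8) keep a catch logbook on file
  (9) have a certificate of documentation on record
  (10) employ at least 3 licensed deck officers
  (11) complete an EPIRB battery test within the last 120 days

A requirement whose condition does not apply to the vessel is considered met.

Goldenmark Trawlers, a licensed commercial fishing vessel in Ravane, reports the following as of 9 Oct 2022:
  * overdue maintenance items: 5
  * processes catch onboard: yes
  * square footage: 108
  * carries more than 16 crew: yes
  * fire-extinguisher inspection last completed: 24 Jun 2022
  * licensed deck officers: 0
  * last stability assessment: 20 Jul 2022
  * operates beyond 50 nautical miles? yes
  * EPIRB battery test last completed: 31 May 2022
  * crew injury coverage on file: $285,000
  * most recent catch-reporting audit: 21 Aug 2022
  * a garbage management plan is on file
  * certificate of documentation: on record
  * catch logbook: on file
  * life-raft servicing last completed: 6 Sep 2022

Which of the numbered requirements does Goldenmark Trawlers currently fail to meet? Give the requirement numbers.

1, 2, 7, 10, 11

1. condition 'operates beyond 50 nautical miles' holds; overdue maintenance items 5 > 4 → not met
2. life-raft servicing 33 days ago vs limit 30 → not met
3. condition 'carries more than 16 crew' holds; stability assessment 81 days ago vs limit 90 → met
4. fire-extinguisher inspection 107 days ago vs limit 120 → met
5. garbage management plan present → met
6. crew injury coverage $285,000 ≥ $225,000 → met
7. condition 'processes catch onboard' holds; catch-reporting audit 49 days ago vs limit 45 → not met
8. catch logbook present → met
9. certificate of documentation present → met
10. licensed deck officers 0 < 3 → not met
11. EPIRB battery test 131 days ago vs limit 120 → not met
Not met: 1, 2, 7, 10, 11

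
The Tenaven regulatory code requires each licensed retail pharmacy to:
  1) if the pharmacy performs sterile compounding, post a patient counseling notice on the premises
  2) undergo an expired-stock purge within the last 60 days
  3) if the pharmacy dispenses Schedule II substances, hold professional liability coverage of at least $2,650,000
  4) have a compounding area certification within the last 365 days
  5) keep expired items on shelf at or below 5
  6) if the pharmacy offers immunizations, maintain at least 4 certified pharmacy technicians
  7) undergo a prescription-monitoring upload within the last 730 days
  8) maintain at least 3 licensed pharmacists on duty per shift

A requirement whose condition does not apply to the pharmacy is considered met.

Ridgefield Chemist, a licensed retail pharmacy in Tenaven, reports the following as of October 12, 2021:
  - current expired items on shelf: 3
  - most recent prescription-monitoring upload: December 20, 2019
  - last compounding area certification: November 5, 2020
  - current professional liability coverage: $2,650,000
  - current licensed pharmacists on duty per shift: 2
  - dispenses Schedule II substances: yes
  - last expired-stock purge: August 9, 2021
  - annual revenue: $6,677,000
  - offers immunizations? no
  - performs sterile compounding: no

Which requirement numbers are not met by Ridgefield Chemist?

1. condition 'performs sterile compounding' does not hold → requirement n/a → met
2. expired-stock purge 64 days ago vs limit 60 → not met
3. condition 'dispenses Schedule II substances' holds; professional liability coverage $2,650,000 ≥ $2,650,000 → met
4. compounding area certification 341 days ago vs limit 365 → met
5. expired items on shelf 3 ≤ 5 → met
6. condition 'offers immunizations' does not hold → requirement n/a → met
7. prescription-monitoring upload 662 days ago vs limit 730 → met
8. licensed pharmacists on duty per shift 2 < 3 → not met
Not met: 2, 8

2, 8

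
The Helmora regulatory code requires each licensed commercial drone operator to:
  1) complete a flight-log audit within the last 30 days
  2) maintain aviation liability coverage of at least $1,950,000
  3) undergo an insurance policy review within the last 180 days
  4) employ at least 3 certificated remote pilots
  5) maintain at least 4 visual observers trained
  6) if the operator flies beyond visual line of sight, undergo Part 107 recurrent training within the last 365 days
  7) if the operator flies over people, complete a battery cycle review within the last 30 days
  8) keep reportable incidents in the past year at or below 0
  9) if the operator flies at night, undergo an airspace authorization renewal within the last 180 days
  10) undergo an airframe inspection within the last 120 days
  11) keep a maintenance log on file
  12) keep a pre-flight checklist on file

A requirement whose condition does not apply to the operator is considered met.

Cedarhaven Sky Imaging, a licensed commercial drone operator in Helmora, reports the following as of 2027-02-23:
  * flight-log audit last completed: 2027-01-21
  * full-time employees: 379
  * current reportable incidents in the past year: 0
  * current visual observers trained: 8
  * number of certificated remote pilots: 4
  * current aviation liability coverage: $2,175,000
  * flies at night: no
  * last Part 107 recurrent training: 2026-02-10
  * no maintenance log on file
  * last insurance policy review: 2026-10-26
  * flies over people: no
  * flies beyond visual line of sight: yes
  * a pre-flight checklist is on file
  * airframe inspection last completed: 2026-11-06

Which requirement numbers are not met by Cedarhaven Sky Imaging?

1. flight-log audit 33 days ago vs limit 30 → not met
2. aviation liability coverage $2,175,000 ≥ $1,950,000 → met
3. insurance policy review 120 days ago vs limit 180 → met
4. certificated remote pilots 4 ≥ 3 → met
5. visual observers trained 8 ≥ 4 → met
6. condition 'flies beyond visual line of sight' holds; Part 107 recurrent training 378 days ago vs limit 365 → not met
7. condition 'flies over people' does not hold → requirement n/a → met
8. reportable incidents in the past year 0 ≤ 0 → met
9. condition 'flies at night' does not hold → requirement n/a → met
10. airframe inspection 109 days ago vs limit 120 → met
11. maintenance log absent → not met
12. pre-flight checklist present → met
Not met: 1, 6, 11

1, 6, 11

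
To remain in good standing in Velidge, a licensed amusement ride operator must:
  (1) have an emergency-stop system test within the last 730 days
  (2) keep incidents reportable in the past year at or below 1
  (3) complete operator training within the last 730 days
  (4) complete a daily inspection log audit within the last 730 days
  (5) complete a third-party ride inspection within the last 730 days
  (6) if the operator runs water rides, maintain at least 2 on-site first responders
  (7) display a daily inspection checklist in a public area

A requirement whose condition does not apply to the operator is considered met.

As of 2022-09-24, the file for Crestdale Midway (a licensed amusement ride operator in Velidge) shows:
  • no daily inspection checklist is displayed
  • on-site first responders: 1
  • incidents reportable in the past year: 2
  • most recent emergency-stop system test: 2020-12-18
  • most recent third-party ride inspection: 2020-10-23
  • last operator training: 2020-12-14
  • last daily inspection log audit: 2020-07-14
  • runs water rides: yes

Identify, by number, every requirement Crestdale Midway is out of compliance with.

1. emergency-stop system test 645 days ago vs limit 730 → met
2. incidents reportable in the past year 2 > 1 → not met
3. operator training 649 days ago vs limit 730 → met
4. daily inspection log audit 802 days ago vs limit 730 → not met
5. third-party ride inspection 701 days ago vs limit 730 → met
6. condition 'runs water rides' holds; on-site first responders 1 < 2 → not met
7. daily inspection checklist absent → not met
Not met: 2, 4, 6, 7

2, 4, 6, 7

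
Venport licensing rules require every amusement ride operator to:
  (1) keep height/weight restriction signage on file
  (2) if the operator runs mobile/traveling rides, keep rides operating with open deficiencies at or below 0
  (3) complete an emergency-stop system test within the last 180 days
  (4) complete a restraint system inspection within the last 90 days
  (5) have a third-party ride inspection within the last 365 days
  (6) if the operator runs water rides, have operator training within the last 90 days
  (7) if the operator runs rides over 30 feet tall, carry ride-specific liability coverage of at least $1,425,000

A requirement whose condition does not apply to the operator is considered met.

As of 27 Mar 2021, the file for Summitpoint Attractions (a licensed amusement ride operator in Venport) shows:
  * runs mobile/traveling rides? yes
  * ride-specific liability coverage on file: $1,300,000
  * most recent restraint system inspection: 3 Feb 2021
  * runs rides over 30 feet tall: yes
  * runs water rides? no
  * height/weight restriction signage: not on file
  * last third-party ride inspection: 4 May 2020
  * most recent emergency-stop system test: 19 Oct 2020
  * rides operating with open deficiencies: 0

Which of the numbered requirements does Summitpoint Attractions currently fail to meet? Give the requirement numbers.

1. height/weight restriction signage absent → not met
2. condition 'runs mobile/traveling rides' holds; rides operating with open deficiencies 0 ≤ 0 → met
3. emergency-stop system test 159 days ago vs limit 180 → met
4. restraint system inspection 52 days ago vs limit 90 → met
5. third-party ride inspection 327 days ago vs limit 365 → met
6. condition 'runs water rides' does not hold → requirement n/a → met
7. condition 'runs rides over 30 feet tall' holds; ride-specific liability coverage $1,300,000 < $1,425,000 → not met
Not met: 1, 7

1, 7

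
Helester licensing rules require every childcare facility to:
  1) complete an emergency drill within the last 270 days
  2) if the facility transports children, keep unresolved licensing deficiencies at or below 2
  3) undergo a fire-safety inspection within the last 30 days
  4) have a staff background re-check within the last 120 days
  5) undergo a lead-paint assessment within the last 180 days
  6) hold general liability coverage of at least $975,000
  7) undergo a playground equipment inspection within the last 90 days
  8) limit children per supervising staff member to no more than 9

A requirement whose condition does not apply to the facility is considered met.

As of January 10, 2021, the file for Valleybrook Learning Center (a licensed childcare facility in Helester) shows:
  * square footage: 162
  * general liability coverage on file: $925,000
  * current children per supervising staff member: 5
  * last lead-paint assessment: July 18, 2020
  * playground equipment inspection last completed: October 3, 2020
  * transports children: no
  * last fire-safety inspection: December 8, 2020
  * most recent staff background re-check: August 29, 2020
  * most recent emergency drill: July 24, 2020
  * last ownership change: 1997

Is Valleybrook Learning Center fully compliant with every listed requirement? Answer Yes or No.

No

1. emergency drill 170 days ago vs limit 270 → met
2. condition 'transports children' does not hold → requirement n/a → met
3. fire-safety inspection 33 days ago vs limit 30 → not met
4. staff background re-check 134 days ago vs limit 120 → not met
5. lead-paint assessment 176 days ago vs limit 180 → met
6. general liability coverage $925,000 < $975,000 → not met
7. playground equipment inspection 99 days ago vs limit 90 → not met
8. children per supervising staff member 5 ≤ 9 → met
Not met: 3, 4, 6, 7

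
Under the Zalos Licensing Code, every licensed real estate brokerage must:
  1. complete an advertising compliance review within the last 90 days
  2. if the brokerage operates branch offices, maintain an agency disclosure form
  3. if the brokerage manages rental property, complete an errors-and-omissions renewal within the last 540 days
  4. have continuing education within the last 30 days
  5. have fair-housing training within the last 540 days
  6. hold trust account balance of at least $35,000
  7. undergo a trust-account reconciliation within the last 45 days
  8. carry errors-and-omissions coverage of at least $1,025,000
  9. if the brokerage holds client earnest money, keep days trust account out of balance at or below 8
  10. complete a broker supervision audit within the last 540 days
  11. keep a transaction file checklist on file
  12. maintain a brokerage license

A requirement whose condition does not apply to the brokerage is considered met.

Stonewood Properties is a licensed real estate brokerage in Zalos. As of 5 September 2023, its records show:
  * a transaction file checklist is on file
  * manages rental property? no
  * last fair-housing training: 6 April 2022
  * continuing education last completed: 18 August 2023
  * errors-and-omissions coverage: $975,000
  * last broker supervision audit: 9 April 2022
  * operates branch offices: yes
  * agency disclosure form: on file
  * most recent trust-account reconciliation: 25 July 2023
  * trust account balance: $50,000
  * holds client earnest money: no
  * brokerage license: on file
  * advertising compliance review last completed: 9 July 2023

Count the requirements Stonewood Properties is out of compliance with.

1. advertising compliance review 58 days ago vs limit 90 → met
2. condition 'operates branch offices' holds; agency disclosure form present → met
3. condition 'manages rental property' does not hold → requirement n/a → met
4. continuing education 18 days ago vs limit 30 → met
5. fair-housing training 517 days ago vs limit 540 → met
6. trust account balance $50,000 ≥ $35,000 → met
7. trust-account reconciliation 42 days ago vs limit 45 → met
8. errors-and-omissions coverage $975,000 < $1,025,000 → not met
9. condition 'holds client earnest money' does not hold → requirement n/a → met
10. broker supervision audit 514 days ago vs limit 540 → met
11. transaction file checklist present → met
12. brokerage license present → met
Not met: 1 of 12

1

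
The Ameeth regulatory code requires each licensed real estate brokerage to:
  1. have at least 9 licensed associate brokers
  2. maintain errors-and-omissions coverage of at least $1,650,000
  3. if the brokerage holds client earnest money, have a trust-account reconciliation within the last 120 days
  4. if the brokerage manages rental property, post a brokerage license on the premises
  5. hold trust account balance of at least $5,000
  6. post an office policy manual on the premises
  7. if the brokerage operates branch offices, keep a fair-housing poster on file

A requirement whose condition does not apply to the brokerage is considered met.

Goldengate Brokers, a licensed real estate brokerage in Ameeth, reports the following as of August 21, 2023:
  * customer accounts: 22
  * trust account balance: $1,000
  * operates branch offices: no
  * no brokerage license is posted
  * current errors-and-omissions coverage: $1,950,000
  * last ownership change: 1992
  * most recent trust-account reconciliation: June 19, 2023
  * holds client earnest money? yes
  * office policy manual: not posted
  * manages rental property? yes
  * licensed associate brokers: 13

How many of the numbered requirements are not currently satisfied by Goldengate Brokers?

1. licensed associate brokers 13 ≥ 9 → met
2. errors-and-omissions coverage $1,950,000 ≥ $1,650,000 → met
3. condition 'holds client earnest money' holds; trust-account reconciliation 63 days ago vs limit 120 → met
4. condition 'manages rental property' holds; brokerage license absent → not met
5. trust account balance $1,000 < $5,000 → not met
6. office policy manual absent → not met
7. condition 'operates branch offices' does not hold → requirement n/a → met
Not met: 3 of 7

3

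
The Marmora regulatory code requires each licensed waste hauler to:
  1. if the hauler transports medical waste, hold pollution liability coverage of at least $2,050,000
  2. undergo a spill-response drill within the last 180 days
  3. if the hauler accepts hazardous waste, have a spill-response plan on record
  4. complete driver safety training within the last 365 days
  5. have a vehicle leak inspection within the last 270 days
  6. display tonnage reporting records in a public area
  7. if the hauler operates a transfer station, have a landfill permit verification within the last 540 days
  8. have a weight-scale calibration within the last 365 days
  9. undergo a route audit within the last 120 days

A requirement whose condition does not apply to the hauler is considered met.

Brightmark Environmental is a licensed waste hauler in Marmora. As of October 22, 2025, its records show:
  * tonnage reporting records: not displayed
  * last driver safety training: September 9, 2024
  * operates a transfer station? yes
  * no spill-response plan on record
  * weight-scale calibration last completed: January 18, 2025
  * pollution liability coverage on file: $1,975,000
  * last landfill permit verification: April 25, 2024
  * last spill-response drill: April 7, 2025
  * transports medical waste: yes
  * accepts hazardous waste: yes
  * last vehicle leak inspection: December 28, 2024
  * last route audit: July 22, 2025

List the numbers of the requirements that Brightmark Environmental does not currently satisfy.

1, 2, 3, 4, 5, 6, 7

1. condition 'transports medical waste' holds; pollution liability coverage $1,975,000 < $2,050,000 → not met
2. spill-response drill 198 days ago vs limit 180 → not met
3. condition 'accepts hazardous waste' holds; spill-response plan absent → not met
4. driver safety training 408 days ago vs limit 365 → not met
5. vehicle leak inspection 298 days ago vs limit 270 → not met
6. tonnage reporting records absent → not met
7. condition 'operates a transfer station' holds; landfill permit verification 545 days ago vs limit 540 → not met
8. weight-scale calibration 277 days ago vs limit 365 → met
9. route audit 92 days ago vs limit 120 → met
Not met: 1, 2, 3, 4, 5, 6, 7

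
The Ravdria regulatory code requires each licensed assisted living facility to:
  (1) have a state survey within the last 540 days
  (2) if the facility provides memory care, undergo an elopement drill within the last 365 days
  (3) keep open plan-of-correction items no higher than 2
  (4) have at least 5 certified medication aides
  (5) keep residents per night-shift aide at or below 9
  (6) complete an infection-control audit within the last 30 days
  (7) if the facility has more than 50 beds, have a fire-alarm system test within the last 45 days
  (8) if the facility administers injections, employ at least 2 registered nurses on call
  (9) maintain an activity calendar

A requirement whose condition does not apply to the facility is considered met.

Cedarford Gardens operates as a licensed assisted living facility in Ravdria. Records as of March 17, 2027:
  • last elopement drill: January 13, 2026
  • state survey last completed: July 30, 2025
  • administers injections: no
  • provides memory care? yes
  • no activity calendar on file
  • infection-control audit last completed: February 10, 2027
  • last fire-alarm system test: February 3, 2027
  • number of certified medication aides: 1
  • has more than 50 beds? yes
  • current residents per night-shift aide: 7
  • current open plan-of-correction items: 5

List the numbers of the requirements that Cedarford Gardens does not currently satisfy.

1. state survey 595 days ago vs limit 540 → not met
2. condition 'provides memory care' holds; elopement drill 428 days ago vs limit 365 → not met
3. open plan-of-correction items 5 > 2 → not met
4. certified medication aides 1 < 5 → not met
5. residents per night-shift aide 7 ≤ 9 → met
6. infection-control audit 35 days ago vs limit 30 → not met
7. condition 'has more than 50 beds' holds; fire-alarm system test 42 days ago vs limit 45 → met
8. condition 'administers injections' does not hold → requirement n/a → met
9. activity calendar absent → not met
Not met: 1, 2, 3, 4, 6, 9

1, 2, 3, 4, 6, 9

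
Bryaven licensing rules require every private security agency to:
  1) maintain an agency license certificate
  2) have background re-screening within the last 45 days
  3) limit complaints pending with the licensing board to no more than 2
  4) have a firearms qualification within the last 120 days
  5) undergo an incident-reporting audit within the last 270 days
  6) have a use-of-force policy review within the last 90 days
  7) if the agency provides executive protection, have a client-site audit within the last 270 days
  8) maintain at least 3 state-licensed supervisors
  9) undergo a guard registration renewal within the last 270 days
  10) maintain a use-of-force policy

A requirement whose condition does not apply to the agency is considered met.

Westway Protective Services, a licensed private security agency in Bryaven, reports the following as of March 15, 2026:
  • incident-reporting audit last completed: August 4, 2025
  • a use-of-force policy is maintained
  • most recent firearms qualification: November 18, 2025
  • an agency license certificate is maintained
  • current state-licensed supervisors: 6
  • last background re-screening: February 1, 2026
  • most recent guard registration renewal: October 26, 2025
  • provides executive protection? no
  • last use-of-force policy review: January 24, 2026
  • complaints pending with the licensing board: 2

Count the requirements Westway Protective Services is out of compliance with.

0

1. agency license certificate present → met
2. background re-screening 42 days ago vs limit 45 → met
3. complaints pending with the licensing board 2 ≤ 2 → met
4. firearms qualification 117 days ago vs limit 120 → met
5. incident-reporting audit 223 days ago vs limit 270 → met
6. use-of-force policy review 50 days ago vs limit 90 → met
7. condition 'provides executive protection' does not hold → requirement n/a → met
8. state-licensed supervisors 6 ≥ 3 → met
9. guard registration renewal 140 days ago vs limit 270 → met
10. use-of-force policy present → met
Not met: 0 of 10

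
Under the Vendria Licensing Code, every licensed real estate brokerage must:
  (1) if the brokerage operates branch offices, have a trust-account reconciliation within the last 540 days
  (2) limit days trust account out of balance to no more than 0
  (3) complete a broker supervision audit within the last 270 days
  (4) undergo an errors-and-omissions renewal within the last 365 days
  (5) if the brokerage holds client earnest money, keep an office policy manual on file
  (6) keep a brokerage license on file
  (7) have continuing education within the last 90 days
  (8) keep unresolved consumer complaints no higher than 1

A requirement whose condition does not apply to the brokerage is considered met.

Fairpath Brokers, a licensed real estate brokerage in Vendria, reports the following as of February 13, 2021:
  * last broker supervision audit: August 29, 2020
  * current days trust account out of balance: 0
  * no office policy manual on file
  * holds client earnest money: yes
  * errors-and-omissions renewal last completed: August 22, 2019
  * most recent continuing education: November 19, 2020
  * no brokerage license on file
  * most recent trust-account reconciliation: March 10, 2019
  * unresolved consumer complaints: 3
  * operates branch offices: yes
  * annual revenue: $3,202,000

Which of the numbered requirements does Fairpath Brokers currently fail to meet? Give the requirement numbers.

1, 4, 5, 6, 8

1. condition 'operates branch offices' holds; trust-account reconciliation 706 days ago vs limit 540 → not met
2. days trust account out of balance 0 ≤ 0 → met
3. broker supervision audit 168 days ago vs limit 270 → met
4. errors-and-omissions renewal 541 days ago vs limit 365 → not met
5. condition 'holds client earnest money' holds; office policy manual absent → not met
6. brokerage license absent → not met
7. continuing education 86 days ago vs limit 90 → met
8. unresolved consumer complaints 3 > 1 → not met
Not met: 1, 4, 5, 6, 8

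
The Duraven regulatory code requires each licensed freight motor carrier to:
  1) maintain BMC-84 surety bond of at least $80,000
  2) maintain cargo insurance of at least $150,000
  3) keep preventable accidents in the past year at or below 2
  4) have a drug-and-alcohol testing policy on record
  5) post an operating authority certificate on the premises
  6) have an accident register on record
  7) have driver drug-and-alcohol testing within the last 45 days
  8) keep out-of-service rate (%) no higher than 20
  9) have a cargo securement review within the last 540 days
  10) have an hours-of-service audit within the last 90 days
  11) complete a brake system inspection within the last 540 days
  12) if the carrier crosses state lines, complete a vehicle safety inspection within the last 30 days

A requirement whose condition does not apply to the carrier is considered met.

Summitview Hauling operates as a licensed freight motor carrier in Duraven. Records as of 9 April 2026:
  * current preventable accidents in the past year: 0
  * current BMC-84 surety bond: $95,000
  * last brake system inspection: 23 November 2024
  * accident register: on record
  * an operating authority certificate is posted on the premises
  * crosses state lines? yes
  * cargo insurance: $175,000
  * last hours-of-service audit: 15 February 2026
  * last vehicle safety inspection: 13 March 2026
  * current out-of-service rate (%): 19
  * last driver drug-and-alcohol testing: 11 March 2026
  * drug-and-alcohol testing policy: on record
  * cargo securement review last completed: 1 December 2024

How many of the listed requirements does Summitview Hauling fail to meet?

1. BMC-84 surety bond $95,000 ≥ $80,000 → met
2. cargo insurance $175,000 ≥ $150,000 → met
3. preventable accidents in the past year 0 ≤ 2 → met
4. drug-and-alcohol testing policy present → met
5. operating authority certificate present → met
6. accident register present → met
7. driver drug-and-alcohol testing 29 days ago vs limit 45 → met
8. out-of-service rate (%) 19 ≤ 20 → met
9. cargo securement review 494 days ago vs limit 540 → met
10. hours-of-service audit 53 days ago vs limit 90 → met
11. brake system inspection 502 days ago vs limit 540 → met
12. condition 'crosses state lines' holds; vehicle safety inspection 27 days ago vs limit 30 → met
Not met: 0 of 12

0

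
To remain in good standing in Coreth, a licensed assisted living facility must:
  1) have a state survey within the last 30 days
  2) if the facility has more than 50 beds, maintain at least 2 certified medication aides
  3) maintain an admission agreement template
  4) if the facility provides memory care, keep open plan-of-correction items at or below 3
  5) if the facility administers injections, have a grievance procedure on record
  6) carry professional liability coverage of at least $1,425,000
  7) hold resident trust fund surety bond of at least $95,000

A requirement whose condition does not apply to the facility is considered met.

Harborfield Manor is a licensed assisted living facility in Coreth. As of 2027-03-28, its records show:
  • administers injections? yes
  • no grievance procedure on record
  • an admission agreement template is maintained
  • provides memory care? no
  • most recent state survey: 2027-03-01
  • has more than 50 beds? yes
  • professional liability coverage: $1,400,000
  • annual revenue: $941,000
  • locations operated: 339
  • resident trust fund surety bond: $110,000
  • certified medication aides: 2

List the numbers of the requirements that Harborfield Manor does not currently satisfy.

5, 6

1. state survey 27 days ago vs limit 30 → met
2. condition 'has more than 50 beds' holds; certified medication aides 2 ≥ 2 → met
3. admission agreement template present → met
4. condition 'provides memory care' does not hold → requirement n/a → met
5. condition 'administers injections' holds; grievance procedure absent → not met
6. professional liability coverage $1,400,000 < $1,425,000 → not met
7. resident trust fund surety bond $110,000 ≥ $95,000 → met
Not met: 5, 6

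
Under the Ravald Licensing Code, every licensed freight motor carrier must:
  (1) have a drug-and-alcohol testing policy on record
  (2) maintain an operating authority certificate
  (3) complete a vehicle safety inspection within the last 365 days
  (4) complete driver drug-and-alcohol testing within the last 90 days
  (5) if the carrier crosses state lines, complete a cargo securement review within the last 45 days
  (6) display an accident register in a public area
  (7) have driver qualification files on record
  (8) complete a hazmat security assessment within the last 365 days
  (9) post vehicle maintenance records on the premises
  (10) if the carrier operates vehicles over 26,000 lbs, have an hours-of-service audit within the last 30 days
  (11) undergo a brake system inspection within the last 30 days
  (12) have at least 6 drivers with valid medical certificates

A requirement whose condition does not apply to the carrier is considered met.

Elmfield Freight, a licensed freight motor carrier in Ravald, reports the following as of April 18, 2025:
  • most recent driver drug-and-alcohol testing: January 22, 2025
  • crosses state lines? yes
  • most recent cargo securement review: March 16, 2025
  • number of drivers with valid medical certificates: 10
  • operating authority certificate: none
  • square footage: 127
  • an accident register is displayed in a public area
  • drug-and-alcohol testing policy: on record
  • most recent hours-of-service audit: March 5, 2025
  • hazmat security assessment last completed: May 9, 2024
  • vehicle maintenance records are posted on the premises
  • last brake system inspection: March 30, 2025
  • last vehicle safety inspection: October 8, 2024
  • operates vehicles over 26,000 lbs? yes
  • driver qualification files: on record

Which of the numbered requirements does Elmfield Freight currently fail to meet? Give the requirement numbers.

1. drug-and-alcohol testing policy present → met
2. operating authority certificate absent → not met
3. vehicle safety inspection 192 days ago vs limit 365 → met
4. driver drug-and-alcohol testing 86 days ago vs limit 90 → met
5. condition 'crosses state lines' holds; cargo securement review 33 days ago vs limit 45 → met
6. accident register present → met
7. driver qualification files present → met
8. hazmat security assessment 344 days ago vs limit 365 → met
9. vehicle maintenance records present → met
10. condition 'operates vehicles over 26,000 lbs' holds; hours-of-service audit 44 days ago vs limit 30 → not met
11. brake system inspection 19 days ago vs limit 30 → met
12. drivers with valid medical certificates 10 ≥ 6 → met
Not met: 2, 10

2, 10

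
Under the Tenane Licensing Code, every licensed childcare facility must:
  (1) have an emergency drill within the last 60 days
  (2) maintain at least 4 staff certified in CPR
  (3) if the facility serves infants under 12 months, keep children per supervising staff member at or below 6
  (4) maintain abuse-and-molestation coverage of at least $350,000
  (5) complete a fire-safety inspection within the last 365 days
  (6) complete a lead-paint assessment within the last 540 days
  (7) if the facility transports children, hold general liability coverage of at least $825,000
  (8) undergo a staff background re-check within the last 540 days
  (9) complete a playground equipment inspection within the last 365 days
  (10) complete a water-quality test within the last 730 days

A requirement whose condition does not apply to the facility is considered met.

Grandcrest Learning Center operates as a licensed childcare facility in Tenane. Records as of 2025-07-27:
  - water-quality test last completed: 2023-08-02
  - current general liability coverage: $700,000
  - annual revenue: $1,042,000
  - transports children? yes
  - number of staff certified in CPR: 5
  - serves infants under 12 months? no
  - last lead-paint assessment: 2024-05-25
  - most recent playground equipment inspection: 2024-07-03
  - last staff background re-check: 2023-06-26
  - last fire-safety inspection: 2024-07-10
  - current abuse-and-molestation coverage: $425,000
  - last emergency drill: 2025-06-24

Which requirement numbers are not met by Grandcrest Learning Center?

1. emergency drill 33 days ago vs limit 60 → met
2. staff certified in CPR 5 ≥ 4 → met
3. condition 'serves infants under 12 months' does not hold → requirement n/a → met
4. abuse-and-molestation coverage $425,000 ≥ $350,000 → met
5. fire-safety inspection 382 days ago vs limit 365 → not met
6. lead-paint assessment 428 days ago vs limit 540 → met
7. condition 'transports children' holds; general liability coverage $700,000 < $825,000 → not met
8. staff background re-check 762 days ago vs limit 540 → not met
9. playground equipment inspection 389 days ago vs limit 365 → not met
10. water-quality test 725 days ago vs limit 730 → met
Not met: 5, 7, 8, 9

5, 7, 8, 9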